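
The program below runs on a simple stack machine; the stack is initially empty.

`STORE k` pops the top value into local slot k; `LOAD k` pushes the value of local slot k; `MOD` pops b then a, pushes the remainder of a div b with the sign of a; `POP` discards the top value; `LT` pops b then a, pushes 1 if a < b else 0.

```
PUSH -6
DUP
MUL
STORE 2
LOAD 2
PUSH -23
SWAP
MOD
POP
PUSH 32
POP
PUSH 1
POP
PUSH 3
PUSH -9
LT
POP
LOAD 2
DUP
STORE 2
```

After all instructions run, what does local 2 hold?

36

PUSH -6  → [-6]
DUP      → [-6, -6]
MUL      → [36]
STORE 2  → []
LOAD 2   → [36]
PUSH -23 → [36, -23]
SWAP     → [-23, 36]
MOD      → [-23]
POP      → []
PUSH 32  → [32]
POP      → []
PUSH 1   → [1]
POP      → []
PUSH 3   → [3]
PUSH -9  → [3, -9]
LT       → [0]
POP      → []
LOAD 2   → [36]
DUP      → [36, 36]
STORE 2  → [36]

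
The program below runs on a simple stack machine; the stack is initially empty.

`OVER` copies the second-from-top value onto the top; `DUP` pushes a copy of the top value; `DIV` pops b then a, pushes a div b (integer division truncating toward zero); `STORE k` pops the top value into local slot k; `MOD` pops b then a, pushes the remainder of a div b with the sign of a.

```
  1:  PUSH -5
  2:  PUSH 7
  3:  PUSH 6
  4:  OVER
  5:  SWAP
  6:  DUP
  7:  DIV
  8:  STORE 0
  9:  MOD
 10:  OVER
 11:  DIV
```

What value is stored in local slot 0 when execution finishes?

PUSH -5  [-5]
PUSH 7   [-5, 7]
PUSH 6   [-5, 7, 6]
OVER     [-5, 7, 6, 7]
SWAP     [-5, 7, 7, 6]
DUP      [-5, 7, 7, 6, 6]
DIV      [-5, 7, 7, 1]
STORE 0  [-5, 7, 7]
MOD      [-5, 0]
OVER     [-5, 0, -5]
DIV      [-5, 0]

1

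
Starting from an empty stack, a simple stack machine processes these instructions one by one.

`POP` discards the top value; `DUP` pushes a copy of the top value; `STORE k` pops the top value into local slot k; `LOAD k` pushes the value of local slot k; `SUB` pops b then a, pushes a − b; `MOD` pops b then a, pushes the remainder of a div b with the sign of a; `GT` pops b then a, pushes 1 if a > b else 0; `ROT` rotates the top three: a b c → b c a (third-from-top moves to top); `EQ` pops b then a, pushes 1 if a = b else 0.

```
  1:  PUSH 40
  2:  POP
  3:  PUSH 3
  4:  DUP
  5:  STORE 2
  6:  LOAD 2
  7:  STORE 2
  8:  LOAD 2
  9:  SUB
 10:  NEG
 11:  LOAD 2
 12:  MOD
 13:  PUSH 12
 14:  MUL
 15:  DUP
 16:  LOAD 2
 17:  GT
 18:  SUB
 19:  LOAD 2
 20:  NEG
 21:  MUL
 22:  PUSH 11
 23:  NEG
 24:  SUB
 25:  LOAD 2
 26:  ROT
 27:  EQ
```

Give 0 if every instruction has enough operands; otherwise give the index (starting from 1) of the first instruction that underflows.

26

PUSH 40 -> 40
POP     -> (empty)
PUSH 3  -> 3
DUP     -> 3 3
STORE 2 -> 3
LOAD 2  -> 3 3
STORE 2 -> 3
LOAD 2  -> 3 3
SUB     -> 0
NEG     -> 0
LOAD 2  -> 0 3
MOD     -> 0
PUSH 12 -> 0 12
MUL     -> 0
DUP     -> 0 0
LOAD 2  -> 0 0 3
GT      -> 0 0
SUB     -> 0
LOAD 2  -> 0 3
NEG     -> 0 -3
MUL     -> 0
PUSH 11 -> 0 11
NEG     -> 0 -11
SUB     -> 11
LOAD 2  -> 11 3
ROT  — needs 3 operands, stack has 2 → underflow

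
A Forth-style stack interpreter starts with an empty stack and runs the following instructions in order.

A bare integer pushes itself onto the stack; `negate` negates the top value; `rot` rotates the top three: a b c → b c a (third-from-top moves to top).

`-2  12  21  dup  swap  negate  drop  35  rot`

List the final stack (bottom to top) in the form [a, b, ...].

[-2, 21, 35, 12]

-2     -> -2
12     -> -2 12
21     -> -2 12 21
dup    -> -2 12 21 21
swap   -> -2 12 21 21
negate -> -2 12 21 -21
drop   -> -2 12 21
35     -> -2 12 21 35
rot    -> -2 21 35 12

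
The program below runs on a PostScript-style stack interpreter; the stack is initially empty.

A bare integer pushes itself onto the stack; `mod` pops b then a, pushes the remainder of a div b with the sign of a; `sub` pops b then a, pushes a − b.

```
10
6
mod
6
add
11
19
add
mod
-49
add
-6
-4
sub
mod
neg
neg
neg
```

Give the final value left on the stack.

10  -> 10
6   -> 10 6
mod -> 4
6   -> 4 6
add -> 10
11  -> 10 11
19  -> 10 11 19
add -> 10 30
mod -> 10
-49 -> 10 -49
add -> -39
-6  -> -39 -6
-4  -> -39 -6 -4
sub -> -39 -2
mod -> -1
neg -> 1
neg -> -1
neg -> 1

1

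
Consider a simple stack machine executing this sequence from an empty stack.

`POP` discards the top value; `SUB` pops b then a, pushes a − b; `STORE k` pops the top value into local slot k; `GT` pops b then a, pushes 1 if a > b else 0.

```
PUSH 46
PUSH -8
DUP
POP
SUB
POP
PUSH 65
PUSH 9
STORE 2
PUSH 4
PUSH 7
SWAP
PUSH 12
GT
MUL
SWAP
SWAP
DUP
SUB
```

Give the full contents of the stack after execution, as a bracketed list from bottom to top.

PUSH 46 : [46]
PUSH -8 : [46, -8]
DUP     : [46, -8, -8]
POP     : [46, -8]
SUB     : [54]
POP     : []
PUSH 65 : [65]
PUSH 9  : [65, 9]
STORE 2 : [65]
PUSH 4  : [65, 4]
PUSH 7  : [65, 4, 7]
SWAP    : [65, 7, 4]
PUSH 12 : [65, 7, 4, 12]
GT      : [65, 7, 0]
MUL     : [65, 0]
SWAP    : [0, 65]
SWAP    : [65, 0]
DUP     : [65, 0, 0]
SUB     : [65, 0]

[65, 0]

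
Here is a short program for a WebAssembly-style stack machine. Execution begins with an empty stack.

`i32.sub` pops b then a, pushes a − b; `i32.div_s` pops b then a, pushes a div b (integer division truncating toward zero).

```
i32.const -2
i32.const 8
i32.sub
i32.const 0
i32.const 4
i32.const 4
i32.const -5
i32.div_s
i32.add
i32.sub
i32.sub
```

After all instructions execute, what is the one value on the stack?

-6

i32.const -2 → [-2]
i32.const 8  → [-2, 8]
i32.sub      → [-10]
i32.const 0  → [-10, 0]
i32.const 4  → [-10, 0, 4]
i32.const 4  → [-10, 0, 4, 4]
i32.const -5 → [-10, 0, 4, 4, -5]
i32.div_s    → [-10, 0, 4, 0]
i32.add      → [-10, 0, 4]
i32.sub      → [-10, -4]
i32.sub      → [-6]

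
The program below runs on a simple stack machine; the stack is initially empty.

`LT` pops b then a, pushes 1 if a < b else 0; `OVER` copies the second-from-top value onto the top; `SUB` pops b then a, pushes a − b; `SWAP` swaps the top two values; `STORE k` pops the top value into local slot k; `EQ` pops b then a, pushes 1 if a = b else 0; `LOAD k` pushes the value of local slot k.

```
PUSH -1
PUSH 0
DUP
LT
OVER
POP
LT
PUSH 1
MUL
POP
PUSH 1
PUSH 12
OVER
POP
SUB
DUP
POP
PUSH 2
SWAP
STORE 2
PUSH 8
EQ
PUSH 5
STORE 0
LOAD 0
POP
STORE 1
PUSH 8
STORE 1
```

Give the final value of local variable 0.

5

PUSH -1 → -1
PUSH 0  → -1 0
DUP     → -1 0 0
LT      → -1 0
OVER    → -1 0 -1
POP     → -1 0
LT      → 1
PUSH 1  → 1 1
MUL     → 1
POP     → (empty)
PUSH 1  → 1
PUSH 12 → 1 12
OVER    → 1 12 1
POP     → 1 12
SUB     → -11
DUP     → -11 -11
POP     → -11
PUSH 2  → -11 2
SWAP    → 2 -11
STORE 2 → 2
PUSH 8  → 2 8
EQ      → 0
PUSH 5  → 0 5
STORE 0 → 0
LOAD 0  → 0 5
POP     → 0
STORE 1 → (empty)
PUSH 8  → 8
STORE 1 → (empty)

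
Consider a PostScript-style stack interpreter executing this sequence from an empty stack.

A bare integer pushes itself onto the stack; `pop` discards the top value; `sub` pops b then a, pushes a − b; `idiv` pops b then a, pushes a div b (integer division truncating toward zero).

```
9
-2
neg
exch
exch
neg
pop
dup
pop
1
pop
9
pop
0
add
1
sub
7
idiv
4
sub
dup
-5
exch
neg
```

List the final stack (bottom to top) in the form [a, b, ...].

9     9
-2    9 -2
neg   9 2
exch  2 9
exch  9 2
neg   9 -2
pop   9
dup   9 9
pop   9
1     9 1
pop   9
9     9 9
pop   9
0     9 0
add   9
1     9 1
sub   8
7     8 7
idiv  1
4     1 4
sub   -3
dup   -3 -3
-5    -3 -3 -5
exch  -3 -5 -3
neg   -3 -5 3

[-3, -5, 3]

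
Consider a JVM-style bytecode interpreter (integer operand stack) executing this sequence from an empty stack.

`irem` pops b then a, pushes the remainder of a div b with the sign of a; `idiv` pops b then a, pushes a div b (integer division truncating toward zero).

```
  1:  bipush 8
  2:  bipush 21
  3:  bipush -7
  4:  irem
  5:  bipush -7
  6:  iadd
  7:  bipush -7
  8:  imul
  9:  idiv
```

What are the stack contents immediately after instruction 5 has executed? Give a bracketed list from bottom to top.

[8, 0, -7]

bipush 8  → [8]
bipush 21 → [8, 21]
bipush -7 → [8, 21, -7]
irem      → [8, 0]
bipush -7 → [8, 0, -7]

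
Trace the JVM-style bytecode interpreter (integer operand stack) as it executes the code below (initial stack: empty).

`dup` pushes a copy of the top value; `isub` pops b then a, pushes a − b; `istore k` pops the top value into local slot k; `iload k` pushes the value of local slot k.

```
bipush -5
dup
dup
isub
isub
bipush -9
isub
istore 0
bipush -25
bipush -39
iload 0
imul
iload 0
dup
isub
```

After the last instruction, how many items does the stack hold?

bipush -5   [-5]
dup         [-5, -5]
dup         [-5, -5, -5]
isub        [-5, 0]
isub        [-5]
bipush -9   [-5, -9]
isub        [4]
istore 0    []
bipush -25  [-25]
bipush -39  [-25, -39]
iload 0     [-25, -39, 4]
imul        [-25, -156]
iload 0     [-25, -156, 4]
dup         [-25, -156, 4, 4]
isub        [-25, -156, 0]

3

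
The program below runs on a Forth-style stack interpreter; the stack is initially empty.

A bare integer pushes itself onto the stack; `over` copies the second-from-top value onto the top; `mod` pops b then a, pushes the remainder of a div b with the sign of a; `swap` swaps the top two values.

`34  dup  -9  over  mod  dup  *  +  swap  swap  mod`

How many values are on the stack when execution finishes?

1

34   → [34]
dup  → [34, 34]
-9   → [34, 34, -9]
over → [34, 34, -9, 34]
mod  → [34, 34, -9]
dup  → [34, 34, -9, -9]
*    → [34, 34, 81]
+    → [34, 115]
swap → [115, 34]
swap → [34, 115]
mod  → [34]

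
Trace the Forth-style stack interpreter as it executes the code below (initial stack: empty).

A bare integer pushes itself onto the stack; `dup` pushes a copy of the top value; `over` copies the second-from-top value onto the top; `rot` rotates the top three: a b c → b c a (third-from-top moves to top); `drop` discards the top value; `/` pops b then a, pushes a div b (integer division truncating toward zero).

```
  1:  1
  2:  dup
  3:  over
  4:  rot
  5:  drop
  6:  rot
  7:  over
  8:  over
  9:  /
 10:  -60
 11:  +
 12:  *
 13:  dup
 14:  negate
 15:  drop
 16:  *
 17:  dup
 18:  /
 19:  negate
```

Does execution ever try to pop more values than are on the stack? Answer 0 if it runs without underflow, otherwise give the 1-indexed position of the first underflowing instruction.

1     1
dup   1 1
over  1 1 1
rot   1 1 1
drop  1 1
rot  — needs 3 operands, stack has 2 → underflow

6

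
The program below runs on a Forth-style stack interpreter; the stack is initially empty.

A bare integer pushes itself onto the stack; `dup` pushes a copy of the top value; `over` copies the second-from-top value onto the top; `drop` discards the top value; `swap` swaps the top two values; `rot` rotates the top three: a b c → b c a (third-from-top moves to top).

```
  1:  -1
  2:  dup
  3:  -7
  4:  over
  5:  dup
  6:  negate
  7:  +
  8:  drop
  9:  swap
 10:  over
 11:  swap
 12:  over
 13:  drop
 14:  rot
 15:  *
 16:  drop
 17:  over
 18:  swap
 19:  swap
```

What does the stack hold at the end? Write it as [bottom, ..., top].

[-1, -7, -1]

-1      [-1]
dup     [-1, -1]
-7      [-1, -1, -7]
over    [-1, -1, -7, -1]
dup     [-1, -1, -7, -1, -1]
negate  [-1, -1, -7, -1, 1]
+       [-1, -1, -7, 0]
drop    [-1, -1, -7]
swap    [-1, -7, -1]
over    [-1, -7, -1, -7]
swap    [-1, -7, -7, -1]
over    [-1, -7, -7, -1, -7]
drop    [-1, -7, -7, -1]
rot     [-1, -7, -1, -7]
*       [-1, -7, 7]
drop    [-1, -7]
over    [-1, -7, -1]
swap    [-1, -1, -7]
swap    [-1, -7, -1]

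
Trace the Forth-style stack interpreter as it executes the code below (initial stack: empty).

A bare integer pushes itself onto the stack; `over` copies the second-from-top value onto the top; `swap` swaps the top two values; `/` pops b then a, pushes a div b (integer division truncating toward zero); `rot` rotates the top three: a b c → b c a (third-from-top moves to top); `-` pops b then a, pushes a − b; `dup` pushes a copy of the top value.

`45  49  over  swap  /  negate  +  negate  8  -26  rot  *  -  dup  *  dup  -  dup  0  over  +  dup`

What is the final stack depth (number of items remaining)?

45     → [45]
49     → [45, 49]
over   → [45, 49, 45]
swap   → [45, 45, 49]
/      → [45, 0]
negate → [45, 0]
+      → [45]
negate → [-45]
8      → [-45, 8]
-26    → [-45, 8, -26]
rot    → [8, -26, -45]
*      → [8, 1170]
-      → [-1162]
dup    → [-1162, -1162]
*      → [1350244]
dup    → [1350244, 1350244]
-      → [0]
dup    → [0, 0]
0      → [0, 0, 0]
over   → [0, 0, 0, 0]
+      → [0, 0, 0]
dup    → [0, 0, 0, 0]

4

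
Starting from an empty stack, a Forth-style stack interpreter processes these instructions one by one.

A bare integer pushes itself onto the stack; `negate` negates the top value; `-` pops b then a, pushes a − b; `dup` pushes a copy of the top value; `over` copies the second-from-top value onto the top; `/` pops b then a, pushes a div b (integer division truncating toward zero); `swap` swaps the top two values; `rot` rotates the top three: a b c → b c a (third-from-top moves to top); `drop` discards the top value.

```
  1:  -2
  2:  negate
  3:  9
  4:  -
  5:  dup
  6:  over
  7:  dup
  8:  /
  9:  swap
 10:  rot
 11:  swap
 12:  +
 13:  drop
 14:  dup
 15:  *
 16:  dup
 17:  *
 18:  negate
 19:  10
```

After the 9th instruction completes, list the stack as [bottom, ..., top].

[-7, 1, -7]

-2     -> [-2]
negate -> [2]
9      -> [2, 9]
-      -> [-7]
dup    -> [-7, -7]
over   -> [-7, -7, -7]
dup    -> [-7, -7, -7, -7]
/      -> [-7, -7, 1]
swap   -> [-7, 1, -7]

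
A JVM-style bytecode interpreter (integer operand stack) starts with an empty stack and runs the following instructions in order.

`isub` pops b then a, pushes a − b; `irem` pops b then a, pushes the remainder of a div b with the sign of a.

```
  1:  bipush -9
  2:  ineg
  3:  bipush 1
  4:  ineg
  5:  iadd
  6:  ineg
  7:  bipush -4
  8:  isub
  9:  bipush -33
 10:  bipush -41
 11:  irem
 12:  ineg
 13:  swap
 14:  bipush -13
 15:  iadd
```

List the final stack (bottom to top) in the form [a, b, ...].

[33, -17]

bipush -9  : -9
ineg       : 9
bipush 1   : 9 1
ineg       : 9 -1
iadd       : 8
ineg       : -8
bipush -4  : -8 -4
isub       : -4
bipush -33 : -4 -33
bipush -41 : -4 -33 -41
irem       : -4 -33
ineg       : -4 33
swap       : 33 -4
bipush -13 : 33 -4 -13
iadd       : 33 -17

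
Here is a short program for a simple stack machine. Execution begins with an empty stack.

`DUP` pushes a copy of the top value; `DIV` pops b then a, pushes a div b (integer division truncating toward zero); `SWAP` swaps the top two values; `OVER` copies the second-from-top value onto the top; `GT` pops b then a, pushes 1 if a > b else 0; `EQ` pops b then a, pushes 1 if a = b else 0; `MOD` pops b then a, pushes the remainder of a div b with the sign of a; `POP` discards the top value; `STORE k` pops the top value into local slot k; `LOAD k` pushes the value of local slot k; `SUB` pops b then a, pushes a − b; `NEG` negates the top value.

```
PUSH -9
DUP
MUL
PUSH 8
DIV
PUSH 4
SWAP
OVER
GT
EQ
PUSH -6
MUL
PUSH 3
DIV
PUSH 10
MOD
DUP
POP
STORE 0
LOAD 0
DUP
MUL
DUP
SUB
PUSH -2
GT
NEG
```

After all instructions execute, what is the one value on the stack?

-1

PUSH -9 → -9
DUP     → -9 -9
MUL     → 81
PUSH 8  → 81 8
DIV     → 10
PUSH 4  → 10 4
SWAP    → 4 10
OVER    → 4 10 4
GT      → 4 1
EQ      → 0
PUSH -6 → 0 -6
MUL     → 0
PUSH 3  → 0 3
DIV     → 0
PUSH 10 → 0 10
MOD     → 0
DUP     → 0 0
POP     → 0
STORE 0 → (empty)
LOAD 0  → 0
DUP     → 0 0
MUL     → 0
DUP     → 0 0
SUB     → 0
PUSH -2 → 0 -2
GT      → 1
NEG     → -1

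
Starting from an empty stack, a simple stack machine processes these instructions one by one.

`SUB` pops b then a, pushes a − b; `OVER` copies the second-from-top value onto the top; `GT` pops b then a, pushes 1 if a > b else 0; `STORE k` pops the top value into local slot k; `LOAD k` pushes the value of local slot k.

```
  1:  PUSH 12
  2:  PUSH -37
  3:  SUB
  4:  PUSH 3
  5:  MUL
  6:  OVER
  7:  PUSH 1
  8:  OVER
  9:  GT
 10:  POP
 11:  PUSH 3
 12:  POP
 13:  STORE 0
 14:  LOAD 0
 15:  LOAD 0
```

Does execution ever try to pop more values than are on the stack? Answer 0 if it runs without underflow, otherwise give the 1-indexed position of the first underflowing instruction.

6

PUSH 12  : 12
PUSH -37 : 12 -37
SUB      : 49
PUSH 3   : 49 3
MUL      : 147
OVER  — needs 2 operands, stack has 1 → underflow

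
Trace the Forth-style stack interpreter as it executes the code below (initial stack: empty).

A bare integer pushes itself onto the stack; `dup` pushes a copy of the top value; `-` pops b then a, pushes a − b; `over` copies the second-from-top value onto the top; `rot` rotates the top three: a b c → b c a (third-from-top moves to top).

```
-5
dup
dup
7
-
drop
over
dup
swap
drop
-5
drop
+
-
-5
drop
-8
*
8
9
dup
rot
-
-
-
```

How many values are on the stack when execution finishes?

1

-5   -> [-5]
dup  -> [-5, -5]
dup  -> [-5, -5, -5]
7    -> [-5, -5, -5, 7]
-    -> [-5, -5, -12]
drop -> [-5, -5]
over -> [-5, -5, -5]
dup  -> [-5, -5, -5, -5]
swap -> [-5, -5, -5, -5]
drop -> [-5, -5, -5]
-5   -> [-5, -5, -5, -5]
drop -> [-5, -5, -5]
+    -> [-5, -10]
-    -> [5]
-5   -> [5, -5]
drop -> [5]
-8   -> [5, -8]
*    -> [-40]
8    -> [-40, 8]
9    -> [-40, 8, 9]
dup  -> [-40, 8, 9, 9]
rot  -> [-40, 9, 9, 8]
-    -> [-40, 9, 1]
-    -> [-40, 8]
-    -> [-48]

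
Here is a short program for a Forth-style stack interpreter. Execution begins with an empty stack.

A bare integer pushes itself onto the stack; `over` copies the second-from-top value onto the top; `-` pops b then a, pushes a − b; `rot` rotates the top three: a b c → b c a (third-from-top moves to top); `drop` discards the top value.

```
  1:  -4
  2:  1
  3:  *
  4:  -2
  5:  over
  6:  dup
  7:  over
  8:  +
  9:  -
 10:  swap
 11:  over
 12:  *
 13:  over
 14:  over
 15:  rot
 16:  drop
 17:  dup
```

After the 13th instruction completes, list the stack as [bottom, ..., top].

[-4, 4, -8, 4]

-4   : -4
1    : -4 1
*    : -4
-2   : -4 -2
over : -4 -2 -4
dup  : -4 -2 -4 -4
over : -4 -2 -4 -4 -4
+    : -4 -2 -4 -8
-    : -4 -2 4
swap : -4 4 -2
over : -4 4 -2 4
*    : -4 4 -8
over : -4 4 -8 4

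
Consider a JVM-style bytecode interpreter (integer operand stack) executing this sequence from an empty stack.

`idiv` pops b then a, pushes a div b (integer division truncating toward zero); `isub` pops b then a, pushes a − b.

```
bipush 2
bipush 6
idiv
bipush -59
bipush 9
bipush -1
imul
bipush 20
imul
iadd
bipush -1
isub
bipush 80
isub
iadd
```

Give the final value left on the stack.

bipush 2   → [2]
bipush 6   → [2, 6]
idiv       → [0]
bipush -59 → [0, -59]
bipush 9   → [0, -59, 9]
bipush -1  → [0, -59, 9, -1]
imul       → [0, -59, -9]
bipush 20  → [0, -59, -9, 20]
imul       → [0, -59, -180]
iadd       → [0, -239]
bipush -1  → [0, -239, -1]
isub       → [0, -238]
bipush 80  → [0, -238, 80]
isub       → [0, -318]
iadd       → [-318]

-318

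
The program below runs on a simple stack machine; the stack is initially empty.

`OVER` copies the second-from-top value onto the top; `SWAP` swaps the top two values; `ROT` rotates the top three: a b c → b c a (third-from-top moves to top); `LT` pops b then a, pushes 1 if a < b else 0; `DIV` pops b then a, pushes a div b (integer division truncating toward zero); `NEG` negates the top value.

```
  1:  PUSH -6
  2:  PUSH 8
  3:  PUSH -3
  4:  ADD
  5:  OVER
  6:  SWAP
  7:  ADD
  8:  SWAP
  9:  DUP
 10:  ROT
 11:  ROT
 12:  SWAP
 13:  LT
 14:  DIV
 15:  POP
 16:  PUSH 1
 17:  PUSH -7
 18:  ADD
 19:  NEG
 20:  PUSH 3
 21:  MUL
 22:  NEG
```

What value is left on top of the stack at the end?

-18

PUSH -6 -> -6
PUSH 8  -> -6 8
PUSH -3 -> -6 8 -3
ADD     -> -6 5
OVER    -> -6 5 -6
SWAP    -> -6 -6 5
ADD     -> -6 -1
SWAP    -> -1 -6
DUP     -> -1 -6 -6
ROT     -> -6 -6 -1
ROT     -> -6 -1 -6
SWAP    -> -6 -6 -1
LT      -> -6 1
DIV     -> -6
POP     -> (empty)
PUSH 1  -> 1
PUSH -7 -> 1 -7
ADD     -> -6
NEG     -> 6
PUSH 3  -> 6 3
MUL     -> 18
NEG     -> -18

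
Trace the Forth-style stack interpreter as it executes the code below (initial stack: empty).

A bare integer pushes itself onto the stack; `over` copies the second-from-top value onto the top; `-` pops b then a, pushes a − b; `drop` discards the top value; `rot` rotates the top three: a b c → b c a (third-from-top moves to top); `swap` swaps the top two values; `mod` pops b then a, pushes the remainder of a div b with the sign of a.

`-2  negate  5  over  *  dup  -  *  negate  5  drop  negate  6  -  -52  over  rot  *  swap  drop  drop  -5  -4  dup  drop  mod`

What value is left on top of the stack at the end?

-2     -> -2
negate -> 2
5      -> 2 5
over   -> 2 5 2
*      -> 2 10
dup    -> 2 10 10
-      -> 2 0
*      -> 0
negate -> 0
5      -> 0 5
drop   -> 0
negate -> 0
6      -> 0 6
-      -> -6
-52    -> -6 -52
over   -> -6 -52 -6
rot    -> -52 -6 -6
*      -> -52 36
swap   -> 36 -52
drop   -> 36
drop   -> (empty)
-5     -> -5
-4     -> -5 -4
dup    -> -5 -4 -4
drop   -> -5 -4
mod    -> -1

-1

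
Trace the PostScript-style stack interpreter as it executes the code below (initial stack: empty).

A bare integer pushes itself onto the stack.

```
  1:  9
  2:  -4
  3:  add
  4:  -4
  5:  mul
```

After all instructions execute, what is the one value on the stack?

-20

9   → 9
-4  → 9 -4
add → 5
-4  → 5 -4
mul → -20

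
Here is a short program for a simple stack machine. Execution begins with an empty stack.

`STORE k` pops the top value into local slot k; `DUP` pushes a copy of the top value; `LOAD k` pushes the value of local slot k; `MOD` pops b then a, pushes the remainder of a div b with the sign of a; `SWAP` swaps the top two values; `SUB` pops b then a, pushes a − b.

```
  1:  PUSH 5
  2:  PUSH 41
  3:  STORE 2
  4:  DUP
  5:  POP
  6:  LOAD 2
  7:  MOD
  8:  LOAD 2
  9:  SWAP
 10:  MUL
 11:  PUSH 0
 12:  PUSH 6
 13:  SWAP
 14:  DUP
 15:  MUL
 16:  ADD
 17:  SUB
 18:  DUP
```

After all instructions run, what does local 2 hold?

41

PUSH 5  -> [5]
PUSH 41 -> [5, 41]
STORE 2 -> [5]
DUP     -> [5, 5]
POP     -> [5]
LOAD 2  -> [5, 41]
MOD     -> [5]
LOAD 2  -> [5, 41]
SWAP    -> [41, 5]
MUL     -> [205]
PUSH 0  -> [205, 0]
PUSH 6  -> [205, 0, 6]
SWAP    -> [205, 6, 0]
DUP     -> [205, 6, 0, 0]
MUL     -> [205, 6, 0]
ADD     -> [205, 6]
SUB     -> [199]
DUP     -> [199, 199]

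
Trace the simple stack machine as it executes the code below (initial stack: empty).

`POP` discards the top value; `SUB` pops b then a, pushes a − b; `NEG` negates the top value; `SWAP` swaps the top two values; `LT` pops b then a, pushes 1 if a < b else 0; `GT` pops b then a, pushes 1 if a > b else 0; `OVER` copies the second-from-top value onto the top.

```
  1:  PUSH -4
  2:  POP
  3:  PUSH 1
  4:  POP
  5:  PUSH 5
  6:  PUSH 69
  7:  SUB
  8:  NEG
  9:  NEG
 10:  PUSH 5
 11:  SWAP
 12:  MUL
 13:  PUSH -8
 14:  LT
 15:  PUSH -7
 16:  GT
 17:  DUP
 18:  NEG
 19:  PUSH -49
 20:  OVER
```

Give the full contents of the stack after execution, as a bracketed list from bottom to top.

[1, -1, -49, -1]

PUSH -4  : -4
POP      : (empty)
PUSH 1   : 1
POP      : (empty)
PUSH 5   : 5
PUSH 69  : 5 69
SUB      : -64
NEG      : 64
NEG      : -64
PUSH 5   : -64 5
SWAP     : 5 -64
MUL      : -320
PUSH -8  : -320 -8
LT       : 1
PUSH -7  : 1 -7
GT       : 1
DUP      : 1 1
NEG      : 1 -1
PUSH -49 : 1 -1 -49
OVER     : 1 -1 -49 -1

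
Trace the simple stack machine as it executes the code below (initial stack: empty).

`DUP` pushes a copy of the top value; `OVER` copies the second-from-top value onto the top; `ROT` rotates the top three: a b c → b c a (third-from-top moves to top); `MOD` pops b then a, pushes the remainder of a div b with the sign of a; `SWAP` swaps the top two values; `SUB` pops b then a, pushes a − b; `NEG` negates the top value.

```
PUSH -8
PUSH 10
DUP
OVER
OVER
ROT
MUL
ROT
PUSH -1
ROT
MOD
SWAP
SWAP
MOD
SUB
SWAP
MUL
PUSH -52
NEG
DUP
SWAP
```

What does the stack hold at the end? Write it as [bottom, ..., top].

[-80, 52, 52]

PUSH -8  -> [-8]
PUSH 10  -> [-8, 10]
DUP      -> [-8, 10, 10]
OVER     -> [-8, 10, 10, 10]
OVER     -> [-8, 10, 10, 10, 10]
ROT      -> [-8, 10, 10, 10, 10]
MUL      -> [-8, 10, 10, 100]
ROT      -> [-8, 10, 100, 10]
PUSH -1  -> [-8, 10, 100, 10, -1]
ROT      -> [-8, 10, 10, -1, 100]
MOD      -> [-8, 10, 10, -1]
SWAP     -> [-8, 10, -1, 10]
SWAP     -> [-8, 10, 10, -1]
MOD      -> [-8, 10, 0]
SUB      -> [-8, 10]
SWAP     -> [10, -8]
MUL      -> [-80]
PUSH -52 -> [-80, -52]
NEG      -> [-80, 52]
DUP      -> [-80, 52, 52]
SWAP     -> [-80, 52, 52]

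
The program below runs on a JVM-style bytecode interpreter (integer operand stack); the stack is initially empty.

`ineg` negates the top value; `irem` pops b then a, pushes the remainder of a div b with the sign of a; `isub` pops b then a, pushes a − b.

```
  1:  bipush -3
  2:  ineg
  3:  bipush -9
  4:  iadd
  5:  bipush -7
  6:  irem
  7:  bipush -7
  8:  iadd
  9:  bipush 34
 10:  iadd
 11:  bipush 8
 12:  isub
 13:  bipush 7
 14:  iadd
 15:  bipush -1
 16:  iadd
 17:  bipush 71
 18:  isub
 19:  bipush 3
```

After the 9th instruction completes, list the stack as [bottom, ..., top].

[-13, 34]

bipush -3  [-3]
ineg       [3]
bipush -9  [3, -9]
iadd       [-6]
bipush -7  [-6, -7]
irem       [-6]
bipush -7  [-6, -7]
iadd       [-13]
bipush 34  [-13, 34]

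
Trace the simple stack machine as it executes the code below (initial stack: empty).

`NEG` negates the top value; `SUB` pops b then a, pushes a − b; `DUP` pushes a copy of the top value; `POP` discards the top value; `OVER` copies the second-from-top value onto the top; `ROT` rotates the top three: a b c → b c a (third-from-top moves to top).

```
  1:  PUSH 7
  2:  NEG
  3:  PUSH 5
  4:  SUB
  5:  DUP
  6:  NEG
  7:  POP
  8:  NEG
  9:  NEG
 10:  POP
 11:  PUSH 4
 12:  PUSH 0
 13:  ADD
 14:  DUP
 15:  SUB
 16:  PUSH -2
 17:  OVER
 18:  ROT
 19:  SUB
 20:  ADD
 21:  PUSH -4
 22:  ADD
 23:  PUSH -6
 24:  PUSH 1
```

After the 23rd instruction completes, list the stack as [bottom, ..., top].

[-6, -6]

PUSH 7  → [7]
NEG     → [-7]
PUSH 5  → [-7, 5]
SUB     → [-12]
DUP     → [-12, -12]
NEG     → [-12, 12]
POP     → [-12]
NEG     → [12]
NEG     → [-12]
POP     → []
PUSH 4  → [4]
PUSH 0  → [4, 0]
ADD     → [4]
DUP     → [4, 4]
SUB     → [0]
PUSH -2 → [0, -2]
OVER    → [0, -2, 0]
ROT     → [-2, 0, 0]
SUB     → [-2, 0]
ADD     → [-2]
PUSH -4 → [-2, -4]
ADD     → [-6]
PUSH -6 → [-6, -6]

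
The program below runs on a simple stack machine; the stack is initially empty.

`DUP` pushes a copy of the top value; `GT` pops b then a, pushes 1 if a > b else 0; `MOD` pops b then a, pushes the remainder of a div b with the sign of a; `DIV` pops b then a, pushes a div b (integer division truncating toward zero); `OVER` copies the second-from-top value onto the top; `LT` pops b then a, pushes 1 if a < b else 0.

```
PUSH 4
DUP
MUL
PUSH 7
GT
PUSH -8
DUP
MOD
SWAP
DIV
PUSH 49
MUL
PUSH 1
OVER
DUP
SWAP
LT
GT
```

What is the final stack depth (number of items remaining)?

2

PUSH 4   4
DUP      4 4
MUL      16
PUSH 7   16 7
GT       1
PUSH -8  1 -8
DUP      1 -8 -8
MOD      1 0
SWAP     0 1
DIV      0
PUSH 49  0 49
MUL      0
PUSH 1   0 1
OVER     0 1 0
DUP      0 1 0 0
SWAP     0 1 0 0
LT       0 1 0
GT       0 1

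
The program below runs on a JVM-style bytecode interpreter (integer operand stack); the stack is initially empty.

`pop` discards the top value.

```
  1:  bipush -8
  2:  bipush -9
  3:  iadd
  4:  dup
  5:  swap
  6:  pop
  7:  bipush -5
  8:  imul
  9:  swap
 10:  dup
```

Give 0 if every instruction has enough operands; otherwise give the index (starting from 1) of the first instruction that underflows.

9

bipush -8  -8
bipush -9  -8 -9
iadd       -17
dup        -17 -17
swap       -17 -17
pop        -17
bipush -5  -17 -5
imul       85
swap  — needs 2 operands, stack has 1 → underflow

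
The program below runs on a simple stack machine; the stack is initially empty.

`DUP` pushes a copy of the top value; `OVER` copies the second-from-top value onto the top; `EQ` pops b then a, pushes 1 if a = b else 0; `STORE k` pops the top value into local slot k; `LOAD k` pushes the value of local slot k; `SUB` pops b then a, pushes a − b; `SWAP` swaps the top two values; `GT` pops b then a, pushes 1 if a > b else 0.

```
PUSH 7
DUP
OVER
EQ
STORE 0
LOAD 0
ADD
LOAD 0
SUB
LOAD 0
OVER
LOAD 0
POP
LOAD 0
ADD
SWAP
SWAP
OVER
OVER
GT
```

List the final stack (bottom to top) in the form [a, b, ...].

[7, 1, 8, 0]

PUSH 7   [7]
DUP      [7, 7]
OVER     [7, 7, 7]
EQ       [7, 1]
STORE 0  [7]
LOAD 0   [7, 1]
ADD      [8]
LOAD 0   [8, 1]
SUB      [7]
LOAD 0   [7, 1]
OVER     [7, 1, 7]
LOAD 0   [7, 1, 7, 1]
POP      [7, 1, 7]
LOAD 0   [7, 1, 7, 1]
ADD      [7, 1, 8]
SWAP     [7, 8, 1]
SWAP     [7, 1, 8]
OVER     [7, 1, 8, 1]
OVER     [7, 1, 8, 1, 8]
GT       [7, 1, 8, 0]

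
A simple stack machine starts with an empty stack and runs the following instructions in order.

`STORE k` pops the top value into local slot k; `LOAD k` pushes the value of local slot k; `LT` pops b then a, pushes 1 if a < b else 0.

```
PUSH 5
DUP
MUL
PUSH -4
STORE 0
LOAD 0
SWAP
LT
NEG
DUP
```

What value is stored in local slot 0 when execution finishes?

-4

PUSH 5  → 5
DUP     → 5 5
MUL     → 25
PUSH -4 → 25 -4
STORE 0 → 25
LOAD 0  → 25 -4
SWAP    → -4 25
LT      → 1
NEG     → -1
DUP     → -1 -1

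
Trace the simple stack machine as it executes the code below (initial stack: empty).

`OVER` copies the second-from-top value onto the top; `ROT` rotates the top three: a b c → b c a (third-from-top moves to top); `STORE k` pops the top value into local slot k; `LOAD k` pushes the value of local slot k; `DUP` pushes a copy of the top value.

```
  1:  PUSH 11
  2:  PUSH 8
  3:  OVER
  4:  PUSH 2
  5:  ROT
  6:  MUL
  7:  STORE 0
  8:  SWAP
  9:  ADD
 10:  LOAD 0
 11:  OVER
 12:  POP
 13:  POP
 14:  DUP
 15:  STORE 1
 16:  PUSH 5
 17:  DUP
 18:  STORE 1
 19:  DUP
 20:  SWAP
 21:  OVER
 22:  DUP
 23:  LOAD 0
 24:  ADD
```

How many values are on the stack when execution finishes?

PUSH 11 -> [11]
PUSH 8  -> [11, 8]
OVER    -> [11, 8, 11]
PUSH 2  -> [11, 8, 11, 2]
ROT     -> [11, 11, 2, 8]
MUL     -> [11, 11, 16]
STORE 0 -> [11, 11]
SWAP    -> [11, 11]
ADD     -> [22]
LOAD 0  -> [22, 16]
OVER    -> [22, 16, 22]
POP     -> [22, 16]
POP     -> [22]
DUP     -> [22, 22]
STORE 1 -> [22]
PUSH 5  -> [22, 5]
DUP     -> [22, 5, 5]
STORE 1 -> [22, 5]
DUP     -> [22, 5, 5]
SWAP    -> [22, 5, 5]
OVER    -> [22, 5, 5, 5]
DUP     -> [22, 5, 5, 5, 5]
LOAD 0  -> [22, 5, 5, 5, 5, 16]
ADD     -> [22, 5, 5, 5, 21]

5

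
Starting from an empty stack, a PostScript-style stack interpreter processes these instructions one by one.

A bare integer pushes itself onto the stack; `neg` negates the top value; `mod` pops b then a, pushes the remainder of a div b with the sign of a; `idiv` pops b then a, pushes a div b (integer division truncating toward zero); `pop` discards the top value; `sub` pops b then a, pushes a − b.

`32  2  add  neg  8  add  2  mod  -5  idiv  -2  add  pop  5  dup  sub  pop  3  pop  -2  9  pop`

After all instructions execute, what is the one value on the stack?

-2

32   -> 32
2    -> 32 2
add  -> 34
neg  -> -34
8    -> -34 8
add  -> -26
2    -> -26 2
mod  -> 0
-5   -> 0 -5
idiv -> 0
-2   -> 0 -2
add  -> -2
pop  -> (empty)
5    -> 5
dup  -> 5 5
sub  -> 0
pop  -> (empty)
3    -> 3
pop  -> (empty)
-2   -> -2
9    -> -2 9
pop  -> -2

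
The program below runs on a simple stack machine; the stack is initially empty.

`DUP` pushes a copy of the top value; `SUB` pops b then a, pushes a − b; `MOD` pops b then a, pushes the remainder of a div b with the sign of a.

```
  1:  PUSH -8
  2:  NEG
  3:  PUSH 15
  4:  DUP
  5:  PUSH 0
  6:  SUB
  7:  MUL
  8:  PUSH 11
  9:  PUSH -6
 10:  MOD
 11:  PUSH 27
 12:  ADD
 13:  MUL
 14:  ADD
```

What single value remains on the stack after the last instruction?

7208

PUSH -8 → [-8]
NEG     → [8]
PUSH 15 → [8, 15]
DUP     → [8, 15, 15]
PUSH 0  → [8, 15, 15, 0]
SUB     → [8, 15, 15]
MUL     → [8, 225]
PUSH 11 → [8, 225, 11]
PUSH -6 → [8, 225, 11, -6]
MOD     → [8, 225, 5]
PUSH 27 → [8, 225, 5, 27]
ADD     → [8, 225, 32]
MUL     → [8, 7200]
ADD     → [7208]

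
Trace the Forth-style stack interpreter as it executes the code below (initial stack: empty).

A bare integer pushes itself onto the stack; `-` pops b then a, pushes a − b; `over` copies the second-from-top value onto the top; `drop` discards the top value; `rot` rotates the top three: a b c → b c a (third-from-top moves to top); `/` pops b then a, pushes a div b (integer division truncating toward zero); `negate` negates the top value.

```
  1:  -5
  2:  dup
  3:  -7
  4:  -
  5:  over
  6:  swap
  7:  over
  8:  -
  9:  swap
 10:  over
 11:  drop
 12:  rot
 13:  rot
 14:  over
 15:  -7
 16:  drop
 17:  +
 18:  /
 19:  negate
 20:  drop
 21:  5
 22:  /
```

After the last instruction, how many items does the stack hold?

-5     -> -5
dup    -> -5 -5
-7     -> -5 -5 -7
-      -> -5 2
over   -> -5 2 -5
swap   -> -5 -5 2
over   -> -5 -5 2 -5
-      -> -5 -5 7
swap   -> -5 7 -5
over   -> -5 7 -5 7
drop   -> -5 7 -5
rot    -> 7 -5 -5
rot    -> -5 -5 7
over   -> -5 -5 7 -5
-7     -> -5 -5 7 -5 -7
drop   -> -5 -5 7 -5
+      -> -5 -5 2
/      -> -5 -2
negate -> -5 2
drop   -> -5
5      -> -5 5
/      -> -1

1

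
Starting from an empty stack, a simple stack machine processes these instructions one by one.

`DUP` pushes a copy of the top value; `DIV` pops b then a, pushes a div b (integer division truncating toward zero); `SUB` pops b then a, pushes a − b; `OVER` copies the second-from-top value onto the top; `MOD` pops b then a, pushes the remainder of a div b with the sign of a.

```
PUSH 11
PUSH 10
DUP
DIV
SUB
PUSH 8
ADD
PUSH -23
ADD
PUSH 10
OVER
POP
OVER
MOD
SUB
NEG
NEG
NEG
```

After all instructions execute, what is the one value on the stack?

5

PUSH 11  -> 11
PUSH 10  -> 11 10
DUP      -> 11 10 10
DIV      -> 11 1
SUB      -> 10
PUSH 8   -> 10 8
ADD      -> 18
PUSH -23 -> 18 -23
ADD      -> -5
PUSH 10  -> -5 10
OVER     -> -5 10 -5
POP      -> -5 10
OVER     -> -5 10 -5
MOD      -> -5 0
SUB      -> -5
NEG      -> 5
NEG      -> -5
NEG      -> 5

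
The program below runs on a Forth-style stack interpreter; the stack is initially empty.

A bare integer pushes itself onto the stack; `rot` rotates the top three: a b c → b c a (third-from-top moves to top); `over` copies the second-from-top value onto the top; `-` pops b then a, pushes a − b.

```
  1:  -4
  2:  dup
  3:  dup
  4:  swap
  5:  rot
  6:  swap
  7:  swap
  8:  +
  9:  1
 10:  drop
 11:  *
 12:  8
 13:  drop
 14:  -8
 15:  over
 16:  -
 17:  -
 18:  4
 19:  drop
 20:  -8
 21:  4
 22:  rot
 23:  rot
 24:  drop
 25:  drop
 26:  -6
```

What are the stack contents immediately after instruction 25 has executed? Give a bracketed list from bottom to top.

[4]

-4   → [-4]
dup  → [-4, -4]
dup  → [-4, -4, -4]
swap → [-4, -4, -4]
rot  → [-4, -4, -4]
swap → [-4, -4, -4]
swap → [-4, -4, -4]
+    → [-4, -8]
1    → [-4, -8, 1]
drop → [-4, -8]
*    → [32]
8    → [32, 8]
drop → [32]
-8   → [32, -8]
over → [32, -8, 32]
-    → [32, -40]
-    → [72]
4    → [72, 4]
drop → [72]
-8   → [72, -8]
4    → [72, -8, 4]
rot  → [-8, 4, 72]
rot  → [4, 72, -8]
drop → [4, 72]
drop → [4]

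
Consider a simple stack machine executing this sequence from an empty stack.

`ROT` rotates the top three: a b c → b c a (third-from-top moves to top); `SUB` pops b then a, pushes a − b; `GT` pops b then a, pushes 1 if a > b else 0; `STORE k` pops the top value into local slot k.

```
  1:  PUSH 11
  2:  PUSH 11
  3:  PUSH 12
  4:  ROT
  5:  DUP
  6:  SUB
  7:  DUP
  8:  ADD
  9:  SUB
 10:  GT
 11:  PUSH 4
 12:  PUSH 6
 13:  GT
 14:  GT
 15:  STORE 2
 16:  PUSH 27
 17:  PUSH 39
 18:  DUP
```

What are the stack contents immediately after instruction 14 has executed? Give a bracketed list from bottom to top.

[0]

PUSH 11 : [11]
PUSH 11 : [11, 11]
PUSH 12 : [11, 11, 12]
ROT     : [11, 12, 11]
DUP     : [11, 12, 11, 11]
SUB     : [11, 12, 0]
DUP     : [11, 12, 0, 0]
ADD     : [11, 12, 0]
SUB     : [11, 12]
GT      : [0]
PUSH 4  : [0, 4]
PUSH 6  : [0, 4, 6]
GT      : [0, 0]
GT      : [0]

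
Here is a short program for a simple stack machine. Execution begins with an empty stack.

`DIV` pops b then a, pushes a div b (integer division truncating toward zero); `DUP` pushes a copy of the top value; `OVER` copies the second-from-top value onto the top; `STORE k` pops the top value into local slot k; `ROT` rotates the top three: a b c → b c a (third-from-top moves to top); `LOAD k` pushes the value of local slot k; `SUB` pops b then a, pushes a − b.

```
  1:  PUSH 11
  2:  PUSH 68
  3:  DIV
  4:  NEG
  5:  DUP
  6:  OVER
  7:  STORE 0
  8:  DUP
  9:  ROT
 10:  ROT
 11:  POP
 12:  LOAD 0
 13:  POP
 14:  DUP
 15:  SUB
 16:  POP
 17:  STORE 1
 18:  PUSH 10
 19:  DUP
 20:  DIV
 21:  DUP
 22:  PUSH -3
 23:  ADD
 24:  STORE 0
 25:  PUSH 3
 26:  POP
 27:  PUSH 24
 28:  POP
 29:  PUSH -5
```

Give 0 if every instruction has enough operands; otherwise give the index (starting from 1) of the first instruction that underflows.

PUSH 11  [11]
PUSH 68  [11, 68]
DIV      [0]
NEG      [0]
DUP      [0, 0]
OVER     [0, 0, 0]
STORE 0  [0, 0]
DUP      [0, 0, 0]
ROT      [0, 0, 0]
ROT      [0, 0, 0]
POP      [0, 0]
LOAD 0   [0, 0, 0]
POP      [0, 0]
DUP      [0, 0, 0]
SUB      [0, 0]
POP      [0]
STORE 1  []
PUSH 10  [10]
DUP      [10, 10]
DIV      [1]
DUP      [1, 1]
PUSH -3  [1, 1, -3]
ADD      [1, -2]
STORE 0  [1]
PUSH 3   [1, 3]
POP      [1]
PUSH 24  [1, 24]
POP      [1]
PUSH -5  [1, -5]

0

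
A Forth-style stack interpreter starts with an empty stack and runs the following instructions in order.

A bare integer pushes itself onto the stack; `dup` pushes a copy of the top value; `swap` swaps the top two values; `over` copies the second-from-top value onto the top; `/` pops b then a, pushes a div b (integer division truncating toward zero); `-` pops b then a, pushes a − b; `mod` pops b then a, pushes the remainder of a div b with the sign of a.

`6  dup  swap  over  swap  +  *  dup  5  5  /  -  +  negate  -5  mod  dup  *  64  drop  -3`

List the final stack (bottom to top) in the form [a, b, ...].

[9, -3]

6      : [6]
dup    : [6, 6]
swap   : [6, 6]
over   : [6, 6, 6]
swap   : [6, 6, 6]
+      : [6, 12]
*      : [72]
dup    : [72, 72]
5      : [72, 72, 5]
5      : [72, 72, 5, 5]
/      : [72, 72, 1]
-      : [72, 71]
+      : [143]
negate : [-143]
-5     : [-143, -5]
mod    : [-3]
dup    : [-3, -3]
*      : [9]
64     : [9, 64]
drop   : [9]
-3     : [9, -3]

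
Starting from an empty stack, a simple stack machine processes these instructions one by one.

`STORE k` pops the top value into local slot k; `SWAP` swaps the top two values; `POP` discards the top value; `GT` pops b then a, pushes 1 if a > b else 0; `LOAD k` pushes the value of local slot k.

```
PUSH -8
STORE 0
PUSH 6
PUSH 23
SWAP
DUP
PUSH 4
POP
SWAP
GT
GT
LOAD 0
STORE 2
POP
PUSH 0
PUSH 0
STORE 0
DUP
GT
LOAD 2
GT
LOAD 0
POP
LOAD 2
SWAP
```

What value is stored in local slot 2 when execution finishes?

PUSH -8 -> -8
STORE 0 -> (empty)
PUSH 6  -> 6
PUSH 23 -> 6 23
SWAP    -> 23 6
DUP     -> 23 6 6
PUSH 4  -> 23 6 6 4
POP     -> 23 6 6
SWAP    -> 23 6 6
GT      -> 23 0
GT      -> 1
LOAD 0  -> 1 -8
STORE 2 -> 1
POP     -> (empty)
PUSH 0  -> 0
PUSH 0  -> 0 0
STORE 0 -> 0
DUP     -> 0 0
GT      -> 0
LOAD 2  -> 0 -8
GT      -> 1
LOAD 0  -> 1 0
POP     -> 1
LOAD 2  -> 1 -8
SWAP    -> -8 1

-8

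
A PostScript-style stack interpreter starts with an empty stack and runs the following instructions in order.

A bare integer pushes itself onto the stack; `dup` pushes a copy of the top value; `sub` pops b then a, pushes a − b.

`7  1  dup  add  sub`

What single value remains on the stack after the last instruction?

5

7   → [7]
1   → [7, 1]
dup → [7, 1, 1]
add → [7, 2]
sub → [5]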